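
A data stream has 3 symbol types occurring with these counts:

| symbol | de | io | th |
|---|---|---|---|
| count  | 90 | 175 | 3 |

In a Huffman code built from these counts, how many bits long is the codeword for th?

Huffman merges, smallest pair first:
th(3) + de(90) → 93
93 + io(175) → 268
The subtree containing th is merged 2 times, so code length = 2.

2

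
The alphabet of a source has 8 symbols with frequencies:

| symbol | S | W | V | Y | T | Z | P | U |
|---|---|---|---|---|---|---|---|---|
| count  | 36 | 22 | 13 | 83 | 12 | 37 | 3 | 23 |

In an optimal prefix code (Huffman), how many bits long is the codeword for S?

3

Repeatedly merge the two smallest:
P(3) + T(12) → 15
V(13) + 15 → 28
W(22) + U(23) → 45
28 + S(36) → 64
Z(37) + 45 → 82
64 + 82 → 146
Y(83) + 146 → 229
S sits 3 levels below the root, so its codeword is 3 bits.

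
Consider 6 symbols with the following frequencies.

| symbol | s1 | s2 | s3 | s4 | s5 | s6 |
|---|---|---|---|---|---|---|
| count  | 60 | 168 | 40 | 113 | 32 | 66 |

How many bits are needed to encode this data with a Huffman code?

1156

Merge the two smallest weights repeatedly:
merge s5(32) and s3(40): 72
merge s1(60) and s6(66): 126
merge 72 and s4(113): 185
merge 126 and s2(168): 294
merge 185 and 294: 479
The encoded length is the sum of every internal node's weight: 72 + 126 + 185 + 294 + 479 = 1156 bits.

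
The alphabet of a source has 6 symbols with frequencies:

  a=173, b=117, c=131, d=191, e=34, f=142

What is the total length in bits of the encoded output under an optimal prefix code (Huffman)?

Build the Huffman tree bottom-up:
combine e(34), b(117) → 151
combine c(131), f(142) → 273
combine 151, a(173) → 324
combine d(191), 273 → 464
combine 324, 464 → 788
Total encoded bits = sum of merged weights = 151 + 273 + 324 + 464 + 788 = 2000.

2000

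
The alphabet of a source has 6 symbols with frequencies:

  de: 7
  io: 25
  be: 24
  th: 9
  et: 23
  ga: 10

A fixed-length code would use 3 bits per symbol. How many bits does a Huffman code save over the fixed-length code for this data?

Fixed-length: 3 bits × 98 symbols = 294 bits.
Huffman merges:
de(7) + th(9) → 16
ga(10) + 16 → 26
et(23) + be(24) → 47
io(25) + 26 → 51
47 + 51 → 98
Huffman total = 16 + 26 + 47 + 51 + 98 = 238 bits.
Saving = 294 − 238 = 56 bits.

56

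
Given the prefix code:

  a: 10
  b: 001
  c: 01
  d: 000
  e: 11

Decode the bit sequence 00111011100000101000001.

becedbcdb

Read left to right; each codeword is recognised as soon as it completes (prefix code):
  001→b | 11→e | 01→c | 11→e | 000→d | 001→b | 01→c | 000→d | 001→b
Decoded message: becedbcdb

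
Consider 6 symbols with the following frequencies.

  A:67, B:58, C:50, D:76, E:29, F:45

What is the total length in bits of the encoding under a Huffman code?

832

Greedily combine the two least-frequent nodes:
E(29) + F(45) → 74
C(50) + B(58) → 108
A(67) + 74 → 141
D(76) + 108 → 184
141 + 184 → 325
Total encoded bits = sum of merged weights = 74 + 108 + 141 + 184 + 325 = 832.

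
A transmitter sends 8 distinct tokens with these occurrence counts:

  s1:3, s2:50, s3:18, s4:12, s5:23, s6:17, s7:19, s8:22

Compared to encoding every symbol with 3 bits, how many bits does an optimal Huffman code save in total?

Fixed-length: 3 bits × 164 symbols = 492 bits.
Huffman merges:
combine s1(3), s4(12) → 15
combine 15, s6(17) → 32
combine s3(18), s7(19) → 37
combine s8(22), s5(23) → 45
combine 32, 37 → 69
combine 45, s2(50) → 95
combine 69, 95 → 164
Huffman total = 15 + 32 + 37 + 45 + 69 + 95 + 164 = 457 bits.
Saving = 492 − 457 = 35 bits.

35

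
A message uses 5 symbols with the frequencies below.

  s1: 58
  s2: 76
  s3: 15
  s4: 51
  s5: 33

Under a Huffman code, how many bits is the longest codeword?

Merge the two lowest-weight nodes at each step:
s3(15) + s5(33) → 48
48 + s4(51) → 99
s1(58) + s2(76) → 134
99 + 134 → 233
The first pair merged (s3, s5) ends up deepest, at depth 3.

3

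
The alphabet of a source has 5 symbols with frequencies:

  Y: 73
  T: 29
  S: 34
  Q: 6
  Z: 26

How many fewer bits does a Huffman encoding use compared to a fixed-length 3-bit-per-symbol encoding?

148

Fixed-length: 3 bits × 168 symbols = 504 bits.
Huffman merges:
Q(6) + Z(26) → 32
T(29) + 32 → 61
S(34) + 61 → 95
Y(73) + 95 → 168
Huffman total = 32 + 61 + 95 + 168 = 356 bits.
Saving = 504 − 356 = 148 bits.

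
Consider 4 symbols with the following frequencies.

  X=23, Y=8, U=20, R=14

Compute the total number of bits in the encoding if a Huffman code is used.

Greedily combine the two least-frequent nodes:
merge Y(8) and R(14): 22
merge U(20) and 22: 42
merge X(23) and 42: 65
Total encoded bits = sum of merged weights = 22 + 42 + 65 = 129.

129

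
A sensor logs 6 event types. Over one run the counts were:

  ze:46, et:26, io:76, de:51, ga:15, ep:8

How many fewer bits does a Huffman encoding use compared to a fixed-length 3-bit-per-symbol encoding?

Fixed-length: 3 bits × 222 symbols = 666 bits.
Huffman merges:
combine ep(8), ga(15) → 23
combine 23, et(26) → 49
combine ze(46), 49 → 95
combine de(51), io(76) → 127
combine 95, 127 → 222
Huffman total = 23 + 49 + 95 + 127 + 222 = 516 bits.
Saving = 666 − 516 = 150 bits.

150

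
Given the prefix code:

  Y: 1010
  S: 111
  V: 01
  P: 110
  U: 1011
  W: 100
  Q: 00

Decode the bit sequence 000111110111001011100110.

Read left to right; each codeword is recognised as soon as it completes (prefix code):
  00→Q | 01→V | 111→S | 1011→U | 100→W | 1011→U | 100→W | 110→P
Decoded message: QVSUWUWP

QVSUWUWP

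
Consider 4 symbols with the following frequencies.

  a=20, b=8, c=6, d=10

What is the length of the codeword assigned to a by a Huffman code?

Repeatedly merge the two smallest:
merge c(6) and b(8): 14
merge d(10) and 14: 24
merge a(20) and 24: 44
a sits one level below the root: a 1-bit codeword.

1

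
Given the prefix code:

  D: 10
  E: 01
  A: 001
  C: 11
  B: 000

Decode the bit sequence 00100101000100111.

AAEBDEC

Read left to right; each codeword is recognised as soon as it completes (prefix code):
  001→A | 001→A | 01→E | 000→B | 10→D | 01→E | 11→C
Decoded message: AAEBDEC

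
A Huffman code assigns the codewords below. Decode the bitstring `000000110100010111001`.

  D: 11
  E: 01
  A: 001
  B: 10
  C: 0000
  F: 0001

Read left to right; each codeword is recognised as soon as it completes (prefix code):
  0000→C | 001→A | 10→B | 10→B | 001→A | 01→E | 11→D | 001→A
Decoded message: CABBAEDA

CABBAEDA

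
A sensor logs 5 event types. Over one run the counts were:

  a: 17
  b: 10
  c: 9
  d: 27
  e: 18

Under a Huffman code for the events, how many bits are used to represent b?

3

Repeatedly merge the two smallest:
c(9) + b(10) → 19
a(17) + e(18) → 35
19 + d(27) → 46
35 + 46 → 81
b's leaf is at depth 3, giving a 3-bit codeword.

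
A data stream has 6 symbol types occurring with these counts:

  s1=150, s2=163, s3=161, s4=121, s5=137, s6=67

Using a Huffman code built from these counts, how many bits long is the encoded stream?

Merge the two smallest weights repeatedly:
merge s6(67) and s4(121): 188
merge s5(137) and s1(150): 287
merge s3(161) and s2(163): 324
merge 188 and 287: 475
merge 324 and 475: 799
The encoded length is the sum of every internal node's weight: 188 + 287 + 324 + 475 + 799 = 2073 bits.

2073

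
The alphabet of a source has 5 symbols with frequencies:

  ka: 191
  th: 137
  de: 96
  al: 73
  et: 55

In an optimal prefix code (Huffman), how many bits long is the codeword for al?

Repeatedly merge the two smallest:
combine et(55), al(73) → 128
combine de(96), 128 → 224
combine th(137), ka(191) → 328
combine 224, 328 → 552
al's leaf is at depth 3, giving a 3-bit codeword.

3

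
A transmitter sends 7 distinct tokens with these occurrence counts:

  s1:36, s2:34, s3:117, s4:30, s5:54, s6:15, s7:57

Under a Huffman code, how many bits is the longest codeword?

4

Merge the two lowest-weight nodes at each step:
s6(15) + s4(30) → 45
s2(34) + s1(36) → 70
45 + s5(54) → 99
s7(57) + 70 → 127
99 + s3(117) → 216
127 + 216 → 343
The rarest symbols sit at the bottom; the longest codeword is 4 bits.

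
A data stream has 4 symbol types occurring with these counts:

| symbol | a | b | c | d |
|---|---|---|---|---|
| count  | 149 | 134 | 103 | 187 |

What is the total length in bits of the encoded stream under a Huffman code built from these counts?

Merge the two smallest weights repeatedly:
c(103) + b(134) → 237
a(149) + d(187) → 336
237 + 336 → 573
The encoded length is the sum of every internal node's weight: 237 + 336 + 573 = 1146 bits.

1146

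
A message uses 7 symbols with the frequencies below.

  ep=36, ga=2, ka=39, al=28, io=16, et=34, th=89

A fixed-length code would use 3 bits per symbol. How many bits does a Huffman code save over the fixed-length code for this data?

Fixed-length: 3 bits × 244 symbols = 732 bits.
Huffman merges:
ga(2) + io(16) → 18
18 + al(28) → 46
et(34) + ep(36) → 70
ka(39) + 46 → 85
70 + 85 → 155
th(89) + 155 → 244
Huffman total = 18 + 46 + 70 + 85 + 155 + 244 = 618 bits.
Saving = 732 − 618 = 114 bits.

114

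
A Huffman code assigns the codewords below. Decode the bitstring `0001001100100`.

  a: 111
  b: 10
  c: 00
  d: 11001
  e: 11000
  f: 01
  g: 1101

cfcdc

Read left to right; each codeword is recognised as soon as it completes (prefix code):
  00→c | 01→f | 00→c | 11001→d | 00→c
Decoded message: cfcdc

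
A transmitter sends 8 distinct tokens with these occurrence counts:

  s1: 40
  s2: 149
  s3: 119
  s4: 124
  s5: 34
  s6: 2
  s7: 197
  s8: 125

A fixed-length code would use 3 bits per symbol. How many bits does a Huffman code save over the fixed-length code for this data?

Fixed-length: 3 bits × 790 symbols = 2370 bits.
Huffman merges:
merge s6(2) and s5(34): 36
merge 36 and s1(40): 76
merge 76 and s3(119): 195
merge s4(124) and s8(125): 249
merge s2(149) and 195: 344
merge s7(197) and 249: 446
merge 344 and 446: 790
Huffman total = 36 + 76 + 195 + 249 + 344 + 446 + 790 = 2136 bits.
Saving = 2370 − 2136 = 234 bits.

234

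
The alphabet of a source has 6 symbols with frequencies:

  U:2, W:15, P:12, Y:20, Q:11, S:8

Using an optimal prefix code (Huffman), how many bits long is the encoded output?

Build the Huffman tree bottom-up:
combine U(2), S(8) → 10
combine 10, Q(11) → 21
combine P(12), W(15) → 27
combine Y(20), 21 → 41
combine 27, 41 → 68
Total encoded bits = sum of merged weights = 10 + 21 + 27 + 41 + 68 = 167.

167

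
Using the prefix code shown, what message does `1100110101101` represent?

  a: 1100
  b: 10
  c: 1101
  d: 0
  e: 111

acdc

Read left to right; each codeword is recognised as soon as it completes (prefix code):
  1100→a | 1101→c | 0→d | 1101→c
Decoded message: acdc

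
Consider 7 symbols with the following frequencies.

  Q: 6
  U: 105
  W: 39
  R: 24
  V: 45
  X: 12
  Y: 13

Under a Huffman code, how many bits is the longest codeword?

5

Merge the two lowest-weight nodes at each step:
combine Q(6), X(12) → 18
combine Y(13), 18 → 31
combine R(24), 31 → 55
combine W(39), V(45) → 84
combine 55, 84 → 139
combine U(105), 139 → 244
Maximum depth reached is 5.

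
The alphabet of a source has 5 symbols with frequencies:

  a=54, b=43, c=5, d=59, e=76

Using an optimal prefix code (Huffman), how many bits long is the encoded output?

522

Build the Huffman tree bottom-up:
c(5) + b(43) → 48
48 + a(54) → 102
d(59) + e(76) → 135
102 + 135 → 237
Each symbol's bit-cost is frequency × depth; summing gives 522 bits (equivalently 48 + 102 + 135 + 237).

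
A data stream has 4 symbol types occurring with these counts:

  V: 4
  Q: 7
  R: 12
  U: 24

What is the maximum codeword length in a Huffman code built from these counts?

3

Merge the two lowest-weight nodes at each step:
merge V(4) and Q(7): 11
merge 11 and R(12): 23
merge 23 and U(24): 47
The rarest symbols sit at the bottom; the longest codeword is 3 bits.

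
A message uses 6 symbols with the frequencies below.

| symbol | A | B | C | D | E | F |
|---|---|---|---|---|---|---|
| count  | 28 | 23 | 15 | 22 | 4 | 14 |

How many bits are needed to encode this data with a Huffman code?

Build the Huffman tree bottom-up:
combine E(4), F(14) → 18
combine C(15), 18 → 33
combine D(22), B(23) → 45
combine A(28), 33 → 61
combine 45, 61 → 106
The encoded length is the sum of every internal node's weight: 18 + 33 + 45 + 61 + 106 = 263 bits.

263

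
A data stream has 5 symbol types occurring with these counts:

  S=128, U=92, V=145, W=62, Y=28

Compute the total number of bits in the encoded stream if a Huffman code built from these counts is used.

Build the Huffman tree bottom-up:
merge Y(28) and W(62): 90
merge 90 and U(92): 182
merge S(128) and V(145): 273
merge 182 and 273: 455
Each symbol's bit-cost is frequency × depth; summing gives 1000 bits (equivalently 90 + 182 + 273 + 455).

1000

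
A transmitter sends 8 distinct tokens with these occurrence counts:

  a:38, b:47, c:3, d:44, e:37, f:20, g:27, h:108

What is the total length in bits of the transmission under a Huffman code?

Greedily combine the two least-frequent nodes:
combine c(3), f(20) → 23
combine 23, g(27) → 50
combine e(37), a(38) → 75
combine d(44), b(47) → 91
combine 50, 75 → 125
combine 91, h(108) → 199
combine 125, 199 → 324
Each symbol's bit-cost is frequency × depth; summing gives 887 bits (equivalently 23 + 50 + 75 + 91 + 125 + 199 + 324).

887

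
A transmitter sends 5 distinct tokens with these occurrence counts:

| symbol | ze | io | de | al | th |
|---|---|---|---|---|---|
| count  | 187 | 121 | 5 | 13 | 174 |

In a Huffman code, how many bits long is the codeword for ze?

Huffman merges, smallest pair first:
combine de(5), al(13) → 18
combine 18, io(121) → 139
combine 139, th(174) → 313
combine ze(187), 313 → 500
ze is a child of the root — depth 1, so its codeword is a single bit.

1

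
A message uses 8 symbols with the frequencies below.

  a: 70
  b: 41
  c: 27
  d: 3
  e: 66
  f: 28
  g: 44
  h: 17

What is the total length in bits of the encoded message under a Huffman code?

819

Merge the two smallest weights repeatedly:
d(3) + h(17) → 20
20 + c(27) → 47
f(28) + b(41) → 69
g(44) + 47 → 91
e(66) + 69 → 135
a(70) + 91 → 161
135 + 161 → 296
Total encoded bits = sum of merged weights = 20 + 47 + 69 + 91 + 135 + 161 + 296 = 819.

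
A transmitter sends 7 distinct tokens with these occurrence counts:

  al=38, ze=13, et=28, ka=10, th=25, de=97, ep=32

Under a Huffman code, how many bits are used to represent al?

3

Build the tree from the bottom:
merge ka(10) and ze(13): 23
merge 23 and th(25): 48
merge et(28) and ep(32): 60
merge al(38) and 48: 86
merge 60 and 86: 146
merge de(97) and 146: 243
al's leaf is at depth 3, giving a 3-bit codeword.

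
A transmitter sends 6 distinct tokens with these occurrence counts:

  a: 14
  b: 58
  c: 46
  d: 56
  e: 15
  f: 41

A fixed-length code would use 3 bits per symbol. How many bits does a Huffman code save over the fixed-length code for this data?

Fixed-length: 3 bits × 230 symbols = 690 bits.
Huffman merges:
a(14) + e(15) → 29
29 + f(41) → 70
c(46) + d(56) → 102
b(58) + 70 → 128
102 + 128 → 230
Huffman total = 29 + 70 + 102 + 128 + 230 = 559 bits.
Saving = 690 − 559 = 131 bits.

131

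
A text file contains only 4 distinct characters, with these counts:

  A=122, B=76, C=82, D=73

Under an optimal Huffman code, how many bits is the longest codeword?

2

Merge the two lowest-weight nodes at each step:
merge D(73) and B(76): 149
merge C(82) and A(122): 204
merge 149 and 204: 353
The first pair merged (D, B) ends up deepest, at depth 2.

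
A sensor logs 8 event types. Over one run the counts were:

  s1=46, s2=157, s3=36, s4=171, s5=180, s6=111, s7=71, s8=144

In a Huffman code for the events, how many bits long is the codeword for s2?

Repeatedly merge the two smallest:
combine s3(36), s1(46) → 82
combine s7(71), 82 → 153
combine s6(111), s8(144) → 255
combine 153, s2(157) → 310
combine s4(171), s5(180) → 351
combine 255, 310 → 565
combine 351, 565 → 916
s2 sits 3 levels below the root, so its codeword is 3 bits.

3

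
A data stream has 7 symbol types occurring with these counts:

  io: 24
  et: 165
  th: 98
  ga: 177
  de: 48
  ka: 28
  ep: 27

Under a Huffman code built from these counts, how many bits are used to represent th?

Huffman merges, smallest pair first:
merge io(24) and ep(27): 51
merge ka(28) and de(48): 76
merge 51 and 76: 127
merge th(98) and 127: 225
merge et(165) and ga(177): 342
merge 225 and 342: 567
th sits 2 levels below the root, so its codeword is 2 bits.

2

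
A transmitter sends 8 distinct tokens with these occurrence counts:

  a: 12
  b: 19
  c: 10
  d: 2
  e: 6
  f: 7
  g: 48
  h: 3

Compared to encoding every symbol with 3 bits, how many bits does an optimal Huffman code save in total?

Fixed-length: 3 bits × 107 symbols = 321 bits.
Huffman merges:
d(2) + h(3) → 5
5 + e(6) → 11
f(7) + c(10) → 17
11 + a(12) → 23
17 + b(19) → 36
23 + 36 → 59
g(48) + 59 → 107
Huffman total = 5 + 11 + 17 + 23 + 36 + 59 + 107 = 258 bits.
Saving = 321 − 258 = 63 bits.

63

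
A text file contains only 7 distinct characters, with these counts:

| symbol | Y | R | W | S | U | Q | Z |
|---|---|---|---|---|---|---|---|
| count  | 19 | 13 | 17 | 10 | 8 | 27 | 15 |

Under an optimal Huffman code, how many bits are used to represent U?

Build the tree from the bottom:
merge U(8) and S(10): 18
merge R(13) and Z(15): 28
merge W(17) and 18: 35
merge Y(19) and Q(27): 46
merge 28 and 35: 63
merge 46 and 63: 109
U sits 4 levels below the root, so its codeword is 4 bits.

4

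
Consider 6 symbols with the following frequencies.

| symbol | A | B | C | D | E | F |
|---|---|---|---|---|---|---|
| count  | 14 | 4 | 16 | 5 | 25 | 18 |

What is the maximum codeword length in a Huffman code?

4

Merge the two lowest-weight nodes at each step:
merge B(4) and D(5): 9
merge 9 and A(14): 23
merge C(16) and F(18): 34
merge 23 and E(25): 48
merge 34 and 48: 82
Maximum depth reached is 4.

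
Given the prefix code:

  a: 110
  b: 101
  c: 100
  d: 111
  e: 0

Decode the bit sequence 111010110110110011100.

Read left to right; each codeword is recognised as soon as it completes (prefix code):
  111→d | 0→e | 101→b | 101→b | 101→b | 100→c | 111→d | 0→e | 0→e
Decoded message: debbbcdee

debbbcdee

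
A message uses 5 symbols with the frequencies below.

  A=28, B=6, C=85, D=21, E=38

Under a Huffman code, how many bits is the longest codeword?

4

Merge the two lowest-weight nodes at each step:
merge B(6) and D(21): 27
merge 27 and A(28): 55
merge E(38) and 55: 93
merge C(85) and 93: 178
The first pair merged (B, D) ends up deepest, at depth 4.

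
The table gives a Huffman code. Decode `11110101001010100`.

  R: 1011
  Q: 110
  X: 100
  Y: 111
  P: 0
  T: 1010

YTXTX

Read left to right; each codeword is recognised as soon as it completes (prefix code):
  111→Y | 1010→T | 100→X | 1010→T | 100→X
Decoded message: YTXTX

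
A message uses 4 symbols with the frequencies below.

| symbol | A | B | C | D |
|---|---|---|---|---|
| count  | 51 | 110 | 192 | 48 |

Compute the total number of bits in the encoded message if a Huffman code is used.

Greedily combine the two least-frequent nodes:
combine D(48), A(51) → 99
combine 99, B(110) → 209
combine C(192), 209 → 401
The encoded length is the sum of every internal node's weight: 99 + 209 + 401 = 709 bits.

709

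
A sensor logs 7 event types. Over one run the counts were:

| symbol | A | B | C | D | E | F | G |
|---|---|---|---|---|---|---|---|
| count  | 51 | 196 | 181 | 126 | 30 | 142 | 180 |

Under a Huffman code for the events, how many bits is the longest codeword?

4

Merge the two lowest-weight nodes at each step:
E(30) + A(51) → 81
81 + D(126) → 207
F(142) + G(180) → 322
C(181) + B(196) → 377
207 + 322 → 529
377 + 529 → 906
The first pair merged (E, A) ends up deepest, at depth 4.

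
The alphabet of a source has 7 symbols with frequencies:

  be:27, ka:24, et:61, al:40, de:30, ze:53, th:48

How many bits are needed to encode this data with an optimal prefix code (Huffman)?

Greedily combine the two least-frequent nodes:
ka(24) + be(27) → 51
de(30) + al(40) → 70
th(48) + 51 → 99
ze(53) + et(61) → 114
70 + 99 → 169
114 + 169 → 283
Each symbol's bit-cost is frequency × depth; summing gives 786 bits (equivalently 51 + 70 + 99 + 114 + 169 + 283).

786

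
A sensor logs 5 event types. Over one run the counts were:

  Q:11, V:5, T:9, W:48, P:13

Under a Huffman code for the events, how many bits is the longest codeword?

3

Merge the two lowest-weight nodes at each step:
V(5) + T(9) → 14
Q(11) + P(13) → 24
14 + 24 → 38
38 + W(48) → 86
The rarest symbols sit at the bottom; the longest codeword is 3 bits.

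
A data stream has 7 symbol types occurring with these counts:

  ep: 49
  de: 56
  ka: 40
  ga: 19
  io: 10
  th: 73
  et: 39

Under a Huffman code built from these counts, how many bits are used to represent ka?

Huffman merges, smallest pair first:
merge io(10) and ga(19): 29
merge 29 and et(39): 68
merge ka(40) and ep(49): 89
merge de(56) and 68: 124
merge th(73) and 89: 162
merge 124 and 162: 286
ka sits 3 levels below the root, so its codeword is 3 bits.

3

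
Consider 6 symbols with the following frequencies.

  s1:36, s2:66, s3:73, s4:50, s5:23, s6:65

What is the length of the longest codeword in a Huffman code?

Merge the two lowest-weight nodes at each step:
merge s5(23) and s1(36): 59
merge s4(50) and 59: 109
merge s6(65) and s2(66): 131
merge s3(73) and 109: 182
merge 131 and 182: 313
Maximum depth reached is 4.

4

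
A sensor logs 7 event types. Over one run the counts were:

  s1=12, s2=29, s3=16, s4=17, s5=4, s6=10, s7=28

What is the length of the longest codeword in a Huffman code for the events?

Merge the two lowest-weight nodes at each step:
merge s5(4) and s6(10): 14
merge s1(12) and 14: 26
merge s3(16) and s4(17): 33
merge 26 and s7(28): 54
merge s2(29) and 33: 62
merge 54 and 62: 116
The rarest symbols sit at the bottom; the longest codeword is 4 bits.

4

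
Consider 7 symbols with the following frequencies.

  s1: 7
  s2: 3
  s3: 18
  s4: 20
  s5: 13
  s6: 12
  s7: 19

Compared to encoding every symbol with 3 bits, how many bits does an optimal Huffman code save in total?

Fixed-length: 3 bits × 92 symbols = 276 bits.
Huffman merges:
s2(3) + s1(7) → 10
10 + s6(12) → 22
s5(13) + s3(18) → 31
s7(19) + s4(20) → 39
22 + 31 → 53
39 + 53 → 92
Huffman total = 10 + 22 + 31 + 39 + 53 + 92 = 247 bits.
Saving = 276 − 247 = 29 bits.

29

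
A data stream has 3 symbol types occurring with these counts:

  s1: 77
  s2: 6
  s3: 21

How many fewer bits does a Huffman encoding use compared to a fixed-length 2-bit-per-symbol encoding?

77

Fixed-length: 2 bits × 104 symbols = 208 bits.
Huffman merges:
merge s2(6) and s3(21): 27
merge 27 and s1(77): 104
Huffman total = 27 + 104 = 131 bits.
Saving = 208 − 131 = 77 bits.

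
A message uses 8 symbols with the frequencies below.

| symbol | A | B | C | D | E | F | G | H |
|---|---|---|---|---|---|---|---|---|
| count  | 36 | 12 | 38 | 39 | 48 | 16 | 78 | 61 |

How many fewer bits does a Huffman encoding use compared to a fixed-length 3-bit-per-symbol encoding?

Fixed-length: 3 bits × 328 symbols = 984 bits.
Huffman merges:
merge B(12) and F(16): 28
merge 28 and A(36): 64
merge C(38) and D(39): 77
merge E(48) and H(61): 109
merge 64 and 77: 141
merge G(78) and 109: 187
merge 141 and 187: 328
Huffman total = 28 + 64 + 77 + 109 + 141 + 187 + 328 = 934 bits.
Saving = 984 − 934 = 50 bits.

50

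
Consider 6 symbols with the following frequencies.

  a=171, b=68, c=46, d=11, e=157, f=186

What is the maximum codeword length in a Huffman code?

Merge the two lowest-weight nodes at each step:
combine d(11), c(46) → 57
combine 57, b(68) → 125
combine 125, e(157) → 282
combine a(171), f(186) → 357
combine 282, 357 → 639
The first pair merged (d, c) ends up deepest, at depth 4.

4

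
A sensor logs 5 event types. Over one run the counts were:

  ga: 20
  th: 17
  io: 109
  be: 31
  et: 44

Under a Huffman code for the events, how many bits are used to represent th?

4

Repeatedly merge the two smallest:
merge th(17) and ga(20): 37
merge be(31) and 37: 68
merge et(44) and 68: 112
merge io(109) and 112: 221
th's leaf is at depth 4, giving a 4-bit codeword.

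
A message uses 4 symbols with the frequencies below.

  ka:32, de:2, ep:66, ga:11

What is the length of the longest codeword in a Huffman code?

3

Merge the two lowest-weight nodes at each step:
de(2) + ga(11) → 13
13 + ka(32) → 45
45 + ep(66) → 111
The rarest symbols sit at the bottom; the longest codeword is 3 bits.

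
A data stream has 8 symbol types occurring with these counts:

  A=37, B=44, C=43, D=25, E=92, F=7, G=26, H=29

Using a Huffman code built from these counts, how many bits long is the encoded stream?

849

Greedily combine the two least-frequent nodes:
combine F(7), D(25) → 32
combine G(26), H(29) → 55
combine 32, A(37) → 69
combine C(43), B(44) → 87
combine 55, 69 → 124
combine 87, E(92) → 179
combine 124, 179 → 303
Total encoded bits = sum of merged weights = 32 + 55 + 69 + 87 + 124 + 179 + 303 = 849.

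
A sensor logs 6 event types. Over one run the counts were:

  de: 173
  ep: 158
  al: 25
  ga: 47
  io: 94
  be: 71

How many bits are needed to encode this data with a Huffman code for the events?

1351

Merge the two smallest weights repeatedly:
al(25) + ga(47) → 72
be(71) + 72 → 143
io(94) + 143 → 237
ep(158) + de(173) → 331
237 + 331 → 568
The encoded length is the sum of every internal node's weight: 72 + 143 + 237 + 331 + 568 = 1351 bits.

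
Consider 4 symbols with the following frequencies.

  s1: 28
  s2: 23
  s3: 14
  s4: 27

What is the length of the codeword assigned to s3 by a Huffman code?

2

Huffman merges, smallest pair first:
merge s3(14) and s2(23): 37
merge s4(27) and s1(28): 55
merge 37 and 55: 92
s3's leaf is at depth 2, giving a 2-bit codeword.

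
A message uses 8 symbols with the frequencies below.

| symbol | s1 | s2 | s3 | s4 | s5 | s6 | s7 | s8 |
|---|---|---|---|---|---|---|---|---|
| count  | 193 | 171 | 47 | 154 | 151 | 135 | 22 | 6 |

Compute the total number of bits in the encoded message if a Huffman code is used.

Greedily combine the two least-frequent nodes:
merge s8(6) and s7(22): 28
merge 28 and s3(47): 75
merge 75 and s6(135): 210
merge s5(151) and s4(154): 305
merge s2(171) and s1(193): 364
merge 210 and 305: 515
merge 364 and 515: 879
The encoded length is the sum of every internal node's weight: 28 + 75 + 210 + 305 + 364 + 515 + 879 = 2376 bits.

2376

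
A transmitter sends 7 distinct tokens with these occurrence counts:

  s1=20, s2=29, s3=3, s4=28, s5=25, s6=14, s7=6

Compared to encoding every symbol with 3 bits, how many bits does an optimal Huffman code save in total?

50

Fixed-length: 3 bits × 125 symbols = 375 bits.
Huffman merges:
combine s3(3), s7(6) → 9
combine 9, s6(14) → 23
combine s1(20), 23 → 43
combine s5(25), s4(28) → 53
combine s2(29), 43 → 72
combine 53, 72 → 125
Huffman total = 9 + 23 + 43 + 53 + 72 + 125 = 325 bits.
Saving = 375 − 325 = 50 bits.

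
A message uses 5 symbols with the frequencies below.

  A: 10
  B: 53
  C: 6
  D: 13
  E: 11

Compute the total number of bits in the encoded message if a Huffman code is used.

173

Merge the two smallest weights repeatedly:
merge C(6) and A(10): 16
merge E(11) and D(13): 24
merge 16 and 24: 40
merge 40 and B(53): 93
The encoded length is the sum of every internal node's weight: 16 + 24 + 40 + 93 = 173 bits.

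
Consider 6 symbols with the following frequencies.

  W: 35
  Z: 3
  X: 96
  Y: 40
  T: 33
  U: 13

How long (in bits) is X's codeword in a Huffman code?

1

Repeatedly merge the two smallest:
Z(3) + U(13) → 16
16 + T(33) → 49
W(35) + Y(40) → 75
49 + 75 → 124
X(96) + 124 → 220
X is a child of the root — depth 1, so its codeword is a single bit.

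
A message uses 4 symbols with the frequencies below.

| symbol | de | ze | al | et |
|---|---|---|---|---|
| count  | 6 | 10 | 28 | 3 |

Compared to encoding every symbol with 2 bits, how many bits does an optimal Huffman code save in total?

Fixed-length: 2 bits × 47 symbols = 94 bits.
Huffman merges:
merge et(3) and de(6): 9
merge 9 and ze(10): 19
merge 19 and al(28): 47
Huffman total = 9 + 19 + 47 = 75 bits.
Saving = 94 − 75 = 19 bits.

19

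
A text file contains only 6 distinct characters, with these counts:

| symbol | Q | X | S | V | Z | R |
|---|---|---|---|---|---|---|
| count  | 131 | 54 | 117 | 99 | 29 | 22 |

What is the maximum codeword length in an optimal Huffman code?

Merge the two lowest-weight nodes at each step:
combine R(22), Z(29) → 51
combine 51, X(54) → 105
combine V(99), 105 → 204
combine S(117), Q(131) → 248
combine 204, 248 → 452
The first pair merged (R, Z) ends up deepest, at depth 4.

4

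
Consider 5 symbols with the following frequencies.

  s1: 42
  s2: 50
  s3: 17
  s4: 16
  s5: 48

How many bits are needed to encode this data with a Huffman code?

379

Build the Huffman tree bottom-up:
merge s4(16) and s3(17): 33
merge 33 and s1(42): 75
merge s5(48) and s2(50): 98
merge 75 and 98: 173
Total encoded bits = sum of merged weights = 33 + 75 + 98 + 173 = 379.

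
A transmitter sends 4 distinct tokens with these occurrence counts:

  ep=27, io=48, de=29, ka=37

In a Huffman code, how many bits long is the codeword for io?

Build the tree from the bottom:
merge ep(27) and de(29): 56
merge ka(37) and io(48): 85
merge 56 and 85: 141
io's leaf is at depth 2, giving a 2-bit codeword.

2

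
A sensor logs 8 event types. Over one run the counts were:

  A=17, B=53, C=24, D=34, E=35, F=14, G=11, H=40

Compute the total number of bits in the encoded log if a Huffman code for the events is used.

656

Greedily combine the two least-frequent nodes:
merge G(11) and F(14): 25
merge A(17) and C(24): 41
merge 25 and D(34): 59
merge E(35) and H(40): 75
merge 41 and B(53): 94
merge 59 and 75: 134
merge 94 and 134: 228
Each symbol's bit-cost is frequency × depth; summing gives 656 bits (equivalently 25 + 41 + 59 + 75 + 94 + 134 + 228).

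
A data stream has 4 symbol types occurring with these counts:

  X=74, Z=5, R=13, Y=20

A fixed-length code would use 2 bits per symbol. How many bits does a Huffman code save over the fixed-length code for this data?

Fixed-length: 2 bits × 112 symbols = 224 bits.
Huffman merges:
merge Z(5) and R(13): 18
merge 18 and Y(20): 38
merge 38 and X(74): 112
Huffman total = 18 + 38 + 112 = 168 bits.
Saving = 224 − 168 = 56 bits.

56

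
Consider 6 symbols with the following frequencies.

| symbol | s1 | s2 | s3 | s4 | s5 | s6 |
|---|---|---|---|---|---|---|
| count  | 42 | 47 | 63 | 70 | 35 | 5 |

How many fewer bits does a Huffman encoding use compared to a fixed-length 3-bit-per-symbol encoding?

140

Fixed-length: 3 bits × 262 symbols = 786 bits.
Huffman merges:
combine s6(5), s5(35) → 40
combine 40, s1(42) → 82
combine s2(47), s3(63) → 110
combine s4(70), 82 → 152
combine 110, 152 → 262
Huffman total = 40 + 82 + 110 + 152 + 262 = 646 bits.
Saving = 786 − 646 = 140 bits.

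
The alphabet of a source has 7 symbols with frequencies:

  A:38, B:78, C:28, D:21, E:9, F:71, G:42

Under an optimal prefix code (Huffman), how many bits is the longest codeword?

Merge the two lowest-weight nodes at each step:
combine E(9), D(21) → 30
combine C(28), 30 → 58
combine A(38), G(42) → 80
combine 58, F(71) → 129
combine B(78), 80 → 158
combine 129, 158 → 287
The rarest symbols sit at the bottom; the longest codeword is 4 bits.

4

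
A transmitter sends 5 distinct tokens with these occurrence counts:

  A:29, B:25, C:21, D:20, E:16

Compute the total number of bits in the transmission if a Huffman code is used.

Build the Huffman tree bottom-up:
combine E(16), D(20) → 36
combine C(21), B(25) → 46
combine A(29), 36 → 65
combine 46, 65 → 111
Total encoded bits = sum of merged weights = 36 + 46 + 65 + 111 = 258.

258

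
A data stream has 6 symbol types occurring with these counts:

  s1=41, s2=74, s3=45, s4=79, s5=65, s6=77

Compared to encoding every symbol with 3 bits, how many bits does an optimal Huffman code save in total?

156

Fixed-length: 3 bits × 381 symbols = 1143 bits.
Huffman merges:
s1(41) + s3(45) → 86
s5(65) + s2(74) → 139
s6(77) + s4(79) → 156
86 + 139 → 225
156 + 225 → 381
Huffman total = 86 + 139 + 156 + 225 + 381 = 987 bits.
Saving = 1143 − 987 = 156 bits.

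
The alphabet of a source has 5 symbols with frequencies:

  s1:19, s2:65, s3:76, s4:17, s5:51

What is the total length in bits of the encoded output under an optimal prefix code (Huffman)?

492

Greedily combine the two least-frequent nodes:
merge s4(17) and s1(19): 36
merge 36 and s5(51): 87
merge s2(65) and s3(76): 141
merge 87 and 141: 228
Total encoded bits = sum of merged weights = 36 + 87 + 141 + 228 = 492.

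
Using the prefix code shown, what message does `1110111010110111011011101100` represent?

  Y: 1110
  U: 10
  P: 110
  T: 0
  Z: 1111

Read left to right; each codeword is recognised as soon as it completes (prefix code):
  1110→Y | 1110→Y | 10→U | 110→P | 1110→Y | 110→P | 1110→Y | 110→P | 0→T
Decoded message: YYUPYPYPT

YYUPYPYPT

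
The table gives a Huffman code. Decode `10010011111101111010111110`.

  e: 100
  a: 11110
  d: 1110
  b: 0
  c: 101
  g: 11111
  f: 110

Read left to right; each codeword is recognised as soon as it completes (prefix code):
  100→e | 100→e | 11111→g | 101→c | 1110→d | 101→c | 11110→a
Decoded message: eegcdca

eegcdca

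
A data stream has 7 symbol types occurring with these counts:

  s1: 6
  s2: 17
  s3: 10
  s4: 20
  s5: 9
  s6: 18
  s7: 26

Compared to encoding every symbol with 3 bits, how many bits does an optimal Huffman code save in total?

Fixed-length: 3 bits × 106 symbols = 318 bits.
Huffman merges:
merge s1(6) and s5(9): 15
merge s3(10) and 15: 25
merge s2(17) and s6(18): 35
merge s4(20) and 25: 45
merge s7(26) and 35: 61
merge 45 and 61: 106
Huffman total = 15 + 25 + 35 + 45 + 61 + 106 = 287 bits.
Saving = 318 − 287 = 31 bits.

31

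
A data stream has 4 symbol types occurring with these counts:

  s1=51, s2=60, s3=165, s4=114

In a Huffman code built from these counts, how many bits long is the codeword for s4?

2

Huffman merges, smallest pair first:
s1(51) + s2(60) → 111
111 + s4(114) → 225
s3(165) + 225 → 390
The subtree containing s4 is merged 2 times, so code length = 2.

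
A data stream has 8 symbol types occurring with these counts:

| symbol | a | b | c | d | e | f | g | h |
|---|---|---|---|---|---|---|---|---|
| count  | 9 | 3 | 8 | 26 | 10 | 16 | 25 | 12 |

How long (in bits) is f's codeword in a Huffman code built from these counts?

Build the tree from the bottom:
b(3) + c(8) → 11
a(9) + e(10) → 19
11 + h(12) → 23
f(16) + 19 → 35
23 + g(25) → 48
d(26) + 35 → 61
48 + 61 → 109
f's leaf is at depth 3, giving a 3-bit codeword.

3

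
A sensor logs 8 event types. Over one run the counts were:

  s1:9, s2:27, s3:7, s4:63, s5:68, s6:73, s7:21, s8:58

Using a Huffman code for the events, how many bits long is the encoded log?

890

Merge the two smallest weights repeatedly:
combine s3(7), s1(9) → 16
combine 16, s7(21) → 37
combine s2(27), 37 → 64
combine s8(58), s4(63) → 121
combine 64, s5(68) → 132
combine s6(73), 121 → 194
combine 132, 194 → 326
The encoded length is the sum of every internal node's weight: 16 + 37 + 64 + 121 + 132 + 194 + 326 = 890 bits.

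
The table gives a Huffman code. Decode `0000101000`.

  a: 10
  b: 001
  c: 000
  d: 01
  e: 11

Read left to right; each codeword is recognised as soon as it completes (prefix code):
  000→c | 01→d | 01→d | 000→c
Decoded message: cddc

cddc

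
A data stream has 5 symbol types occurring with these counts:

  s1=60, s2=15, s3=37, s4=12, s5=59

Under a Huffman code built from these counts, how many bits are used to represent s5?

2

Huffman merges, smallest pair first:
combine s4(12), s2(15) → 27
combine 27, s3(37) → 64
combine s5(59), s1(60) → 119
combine 64, 119 → 183
s5's leaf is at depth 2, giving a 2-bit codeword.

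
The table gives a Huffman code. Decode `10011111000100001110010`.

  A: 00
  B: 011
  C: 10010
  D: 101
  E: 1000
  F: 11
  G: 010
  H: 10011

Read left to right; each codeword is recognised as soon as it completes (prefix code):
  10011→H | 11→F | 1000→E | 1000→E | 011→B | 10010→C
Decoded message: HFEEBC

HFEEBC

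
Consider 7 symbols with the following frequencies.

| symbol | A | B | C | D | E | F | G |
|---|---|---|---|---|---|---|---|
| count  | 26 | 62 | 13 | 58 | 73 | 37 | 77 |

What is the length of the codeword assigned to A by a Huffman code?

Repeatedly merge the two smallest:
combine C(13), A(26) → 39
combine F(37), 39 → 76
combine D(58), B(62) → 120
combine E(73), 76 → 149
combine G(77), 120 → 197
combine 149, 197 → 346
A sits 4 levels below the root, so its codeword is 4 bits.

4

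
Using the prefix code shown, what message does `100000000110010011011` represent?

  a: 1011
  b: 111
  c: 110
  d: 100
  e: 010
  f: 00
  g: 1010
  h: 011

dfffcehh

Read left to right; each codeword is recognised as soon as it completes (prefix code):
  100→d | 00→f | 00→f | 00→f | 110→c | 010→e | 011→h | 011→h
Decoded message: dfffcehh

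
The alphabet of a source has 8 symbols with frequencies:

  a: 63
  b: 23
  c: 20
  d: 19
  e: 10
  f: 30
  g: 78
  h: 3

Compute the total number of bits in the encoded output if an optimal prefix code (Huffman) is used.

642

Merge the two smallest weights repeatedly:
merge h(3) and e(10): 13
merge 13 and d(19): 32
merge c(20) and b(23): 43
merge f(30) and 32: 62
merge 43 and 62: 105
merge a(63) and g(78): 141
merge 105 and 141: 246
Each symbol's bit-cost is frequency × depth; summing gives 642 bits (equivalently 13 + 32 + 43 + 62 + 105 + 141 + 246).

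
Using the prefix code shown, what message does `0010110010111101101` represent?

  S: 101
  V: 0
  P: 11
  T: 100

Read left to right; each codeword is recognised as soon as it completes (prefix code):
  0→V | 0→V | 101→S | 100→T | 101→S | 11→P | 101→S | 101→S
Decoded message: VVSTSPSS

VVSTSPSS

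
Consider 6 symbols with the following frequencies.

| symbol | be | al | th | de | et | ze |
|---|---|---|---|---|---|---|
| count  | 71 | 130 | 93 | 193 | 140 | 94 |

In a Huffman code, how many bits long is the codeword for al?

3

Repeatedly merge the two smallest:
be(71) + th(93) → 164
ze(94) + al(130) → 224
et(140) + 164 → 304
de(193) + 224 → 417
304 + 417 → 721
al sits 3 levels below the root, so its codeword is 3 bits.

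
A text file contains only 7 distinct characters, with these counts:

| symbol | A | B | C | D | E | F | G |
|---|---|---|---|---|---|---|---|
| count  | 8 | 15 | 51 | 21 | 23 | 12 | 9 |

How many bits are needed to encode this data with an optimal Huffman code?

359

Merge the two smallest weights repeatedly:
A(8) + G(9) → 17
F(12) + B(15) → 27
17 + D(21) → 38
E(23) + 27 → 50
38 + 50 → 88
C(51) + 88 → 139
The encoded length is the sum of every internal node's weight: 17 + 27 + 38 + 50 + 88 + 139 = 359 bits.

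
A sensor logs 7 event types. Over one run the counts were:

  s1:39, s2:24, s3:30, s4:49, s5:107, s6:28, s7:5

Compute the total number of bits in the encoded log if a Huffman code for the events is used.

Merge the two smallest weights repeatedly:
s7(5) + s2(24) → 29
s6(28) + 29 → 57
s3(30) + s1(39) → 69
s4(49) + 57 → 106
69 + 106 → 175
s5(107) + 175 → 282
Total encoded bits = sum of merged weights = 29 + 57 + 69 + 106 + 175 + 282 = 718.

718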